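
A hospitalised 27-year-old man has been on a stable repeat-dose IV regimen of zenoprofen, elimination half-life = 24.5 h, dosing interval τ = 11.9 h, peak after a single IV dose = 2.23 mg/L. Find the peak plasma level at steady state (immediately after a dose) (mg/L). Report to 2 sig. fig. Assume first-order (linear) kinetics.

7.8 mg/L

k = ln2 / t½ = 0.693147 / 24.5 = 0.02829 h⁻¹
e^(−kτ) = e^(−0.02829 × 11.9) = 0.7142
Accumulation ratio R = 1 / (1 − e^(−kτ)) = 1 / (1 − 0.7142) = 3.499
Steady-state peak = C₀ × R = 2.23 × 3.499 = 7.803 mg/L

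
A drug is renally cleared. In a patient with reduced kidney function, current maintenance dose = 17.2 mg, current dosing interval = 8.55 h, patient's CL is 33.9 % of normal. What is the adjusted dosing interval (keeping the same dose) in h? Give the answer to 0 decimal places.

To keep the same average steady-state level, dosing rate must scale with clearance.
CL ratio = 33.9 / 100 = 0.3390
New interval (same dose) = 8.55 / 0.3390 = 25.22 h

25 h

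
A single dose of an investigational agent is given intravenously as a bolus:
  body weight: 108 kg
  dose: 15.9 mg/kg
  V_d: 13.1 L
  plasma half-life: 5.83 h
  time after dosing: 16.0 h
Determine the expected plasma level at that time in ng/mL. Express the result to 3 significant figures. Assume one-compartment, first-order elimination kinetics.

19600 ng/mL

Total dose = 15.9 × 108 = 1717 mg
C₀ = Dose / Vd = 1717 / 13.1 = 131.1 mg/L
k = ln2 / t½ = 0.693147 / 5.83 = 0.1189 h⁻¹
C = C₀ · e^(−k·t) = 131.1 × e^(−0.1189 × 16.0)
  = 131.1 × 0.1492 = 19.56 mg/L
Convert: 19.56 mg/L × 1000 = 19560 ng/mL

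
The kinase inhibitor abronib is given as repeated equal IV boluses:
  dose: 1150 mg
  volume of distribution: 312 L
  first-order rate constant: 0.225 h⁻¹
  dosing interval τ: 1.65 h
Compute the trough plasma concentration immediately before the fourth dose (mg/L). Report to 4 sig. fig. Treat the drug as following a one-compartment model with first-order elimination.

5.507 mg/L

C₀ per dose = Dose / Vd = 1150 / 312 = 3.686 mg/L
Fraction remaining after one interval: r = e^(−kτ) = e^(−0.2250 × 1.65) = 0.6899
Before dose 4, 3 doses have been given (aged 1τ, 2τ, 3τ).
C_trough = C₀ × (r + r² + … + r^3) = C₀ × r(1−r^3)/(1−r)
        = 3.686 × 0.6899 × (1 − 0.3284) / (1 − 0.6899) = 5.507 mg/L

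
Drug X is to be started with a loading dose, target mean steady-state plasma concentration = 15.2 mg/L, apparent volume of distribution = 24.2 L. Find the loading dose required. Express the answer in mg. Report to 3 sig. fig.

LD = Css × Vd = 15.2 × 24.2 = 367.8 mg

368 mg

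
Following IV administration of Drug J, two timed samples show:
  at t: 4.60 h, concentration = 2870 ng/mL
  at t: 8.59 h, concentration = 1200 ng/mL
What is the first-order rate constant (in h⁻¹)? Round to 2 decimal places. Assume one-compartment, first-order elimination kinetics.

k = ln(C₁/C₂) / (t₂ − t₁) = ln(2870/1200) / (8.59 − 4.60)
  = 0.8720 / 3.990 = 0.2185 h⁻¹

0.22 h⁻¹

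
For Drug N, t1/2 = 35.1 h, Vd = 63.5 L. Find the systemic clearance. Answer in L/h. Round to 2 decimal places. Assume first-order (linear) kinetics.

k = ln2 / t½ = 0.693147 / 35.1 = 0.01975 h⁻¹
CL = k × Vd = 0.01975 × 63.5 = 1.254 L/h

1.25 L/h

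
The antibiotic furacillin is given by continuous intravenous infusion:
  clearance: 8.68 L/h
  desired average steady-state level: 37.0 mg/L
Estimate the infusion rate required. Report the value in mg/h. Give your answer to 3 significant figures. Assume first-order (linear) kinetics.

321 mg/h

At steady state, infusion rate R₀ = Css × CL = 37.0 × 8.680 = 321.2 mg/h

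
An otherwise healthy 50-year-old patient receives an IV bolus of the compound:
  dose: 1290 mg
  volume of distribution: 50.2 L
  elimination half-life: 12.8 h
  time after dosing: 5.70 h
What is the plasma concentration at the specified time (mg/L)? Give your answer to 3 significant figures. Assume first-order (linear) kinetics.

C₀ = Dose / Vd = 1290 / 50.2 = 25.70 mg/L
k = ln2 / t½ = 0.693147 / 12.8 = 0.05415 h⁻¹
C = C₀ · e^(−k·t) = 25.70 × e^(−0.05415 × 5.70)
  = 25.70 × 0.7344 = 18.87 mg/L

18.9 mg/L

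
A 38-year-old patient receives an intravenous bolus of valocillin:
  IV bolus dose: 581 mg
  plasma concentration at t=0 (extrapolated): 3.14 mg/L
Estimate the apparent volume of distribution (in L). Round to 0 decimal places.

Vd = Dose / C₀ = 581.0 / 3.14 = 185.0 L

185 L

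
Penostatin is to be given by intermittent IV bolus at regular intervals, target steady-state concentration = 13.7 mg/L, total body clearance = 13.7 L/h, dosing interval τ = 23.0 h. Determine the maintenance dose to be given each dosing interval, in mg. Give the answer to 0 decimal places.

4317 mg

At steady state, Dose/τ = Css × CL.
Dose = Css × CL × τ = 13.7 × 13.70 × 23.0 = 4317 mg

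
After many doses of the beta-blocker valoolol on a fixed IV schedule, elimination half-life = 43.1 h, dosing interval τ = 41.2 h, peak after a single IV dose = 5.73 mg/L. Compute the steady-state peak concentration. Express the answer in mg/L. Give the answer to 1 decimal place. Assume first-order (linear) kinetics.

k = ln2 / t½ = 0.693147 / 43.1 = 0.01608 h⁻¹
e^(−kτ) = e^(−0.01608 × 41.2) = 0.5156
Accumulation ratio R = 1 / (1 − e^(−kτ)) = 1 / (1 − 0.5156) = 2.064
Steady-state peak = C₀ × R = 5.73 × 2.064 = 11.83 mg/L

11.8 mg/L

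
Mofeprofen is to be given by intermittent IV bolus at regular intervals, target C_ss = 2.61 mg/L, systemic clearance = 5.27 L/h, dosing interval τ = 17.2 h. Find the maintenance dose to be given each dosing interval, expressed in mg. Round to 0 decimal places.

237 mg

At steady state, Dose/τ = Css × CL.
Dose = Css × CL × τ = 2.61 × 5.270 × 17.2 = 236.6 mg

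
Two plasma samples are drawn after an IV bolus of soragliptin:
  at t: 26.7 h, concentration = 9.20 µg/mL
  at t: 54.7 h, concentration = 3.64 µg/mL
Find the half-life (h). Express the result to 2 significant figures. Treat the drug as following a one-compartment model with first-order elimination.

k = ln(C₁/C₂) / (t₂ − t₁) = ln(9.20/3.64) / (54.7 − 26.7)
  = 0.9272 / 28.00 = 0.03311 h⁻¹
t½ = ln2 / k = 0.693147 / 0.03311 = 20.93 h

21 h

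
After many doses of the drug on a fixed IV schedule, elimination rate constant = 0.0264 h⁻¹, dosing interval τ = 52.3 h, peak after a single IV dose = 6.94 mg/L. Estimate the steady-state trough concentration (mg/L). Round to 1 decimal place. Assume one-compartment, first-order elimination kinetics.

2.3 mg/L

e^(−kτ) = e^(−0.02640 × 52.3) = 0.2514
Accumulation ratio R = 1 / (1 − e^(−kτ)) = 1 / (1 − 0.2514) = 1.336
Steady-state trough = C₀ × R × e^(−kτ) = 6.94 × 1.336 × 0.2514 = 2.331 mg/L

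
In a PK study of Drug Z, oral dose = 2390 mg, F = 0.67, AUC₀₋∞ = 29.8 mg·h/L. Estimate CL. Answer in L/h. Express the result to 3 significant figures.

53.7 L/h

CL = F·Dose / AUC = 0.67 × 2390 / 29.8 = 53.73 L/h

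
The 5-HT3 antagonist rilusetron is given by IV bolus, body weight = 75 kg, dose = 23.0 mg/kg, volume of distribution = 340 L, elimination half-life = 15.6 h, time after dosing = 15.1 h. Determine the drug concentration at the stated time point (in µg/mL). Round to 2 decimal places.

Total dose = 23.0 × 75 = 1725 mg
C₀ = Dose / Vd = 1725 / 340 = 5.074 mg/L
k = ln2 / t½ = 0.693147 / 15.6 = 0.04443 h⁻¹
C = C₀ · e^(−k·t) = 5.074 × e^(−0.04443 × 15.1)
  = 5.074 × 0.5113 = 2.594 mg/L
(2.594 mg/L = 2.594 µg/mL)

2.59 µg/mL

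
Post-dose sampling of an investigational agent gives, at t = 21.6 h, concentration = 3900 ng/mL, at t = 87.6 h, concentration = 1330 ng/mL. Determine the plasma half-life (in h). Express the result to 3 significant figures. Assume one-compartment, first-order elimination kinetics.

k = ln(C₁/C₂) / (t₂ − t₁) = ln(3900/1330) / (87.6 − 21.6)
  = 1.076 / 66.00 = 0.01630 h⁻¹
t½ = ln2 / k = 0.693147 / 0.01630 = 42.52 h

42.5 h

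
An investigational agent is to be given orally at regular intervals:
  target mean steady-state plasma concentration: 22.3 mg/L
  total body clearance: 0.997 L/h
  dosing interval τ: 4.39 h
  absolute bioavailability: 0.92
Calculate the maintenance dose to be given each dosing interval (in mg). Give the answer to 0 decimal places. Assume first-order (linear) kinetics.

At steady state, F × (Dose/τ) = Css × CL.
Dose = Css × CL × τ / F = 22.3 × 0.9970 × 4.39 / 0.92 = 106.1 mg

106 mg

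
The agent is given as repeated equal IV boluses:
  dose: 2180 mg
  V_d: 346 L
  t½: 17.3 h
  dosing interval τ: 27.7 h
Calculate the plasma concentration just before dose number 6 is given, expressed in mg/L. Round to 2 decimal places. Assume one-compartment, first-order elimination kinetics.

C₀ per dose = Dose / Vd = 2180 / 346 = 6.301 mg/L
k = ln2 / t½ = 0.693147 / 17.3 = 0.04007 h⁻¹
Fraction remaining after one interval: r = e^(−kτ) = e^(−0.04007 × 27.7) = 0.3296
Before dose 6, 5 doses have been given (aged 1τ, 2τ, 3τ, 4τ, 5τ).
C_trough = C₀ × (r + r² + … + r^5) = C₀ × r(1−r^5)/(1−r)
        = 6.301 × 0.3296 × (1 − 0.003890) / (1 − 0.3296) = 3.086 mg/L

3.09 mg/L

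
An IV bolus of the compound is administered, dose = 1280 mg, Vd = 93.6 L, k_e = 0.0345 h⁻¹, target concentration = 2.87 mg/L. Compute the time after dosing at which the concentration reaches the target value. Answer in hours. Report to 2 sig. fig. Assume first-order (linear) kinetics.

C₀ = Dose / Vd = 1280 / 93.6 = 13.68 mg/L
t = ln(C₀ / C) / k = ln(13.68 / 2.87) / 0.03450
  = ln(4.767) / 0.03450 = 1.562 / 0.03450 = 45.28 h

45 h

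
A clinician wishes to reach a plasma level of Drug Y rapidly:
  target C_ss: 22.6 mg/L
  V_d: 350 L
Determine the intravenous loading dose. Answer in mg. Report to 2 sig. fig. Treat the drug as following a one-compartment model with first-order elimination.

LD = Css × Vd = 22.6 × 350 = 7910 mg

7900 mg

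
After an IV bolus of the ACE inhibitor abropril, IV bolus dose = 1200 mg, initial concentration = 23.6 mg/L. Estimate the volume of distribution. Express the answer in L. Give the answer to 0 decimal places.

51 L

Vd = Dose / C₀ = 1200 / 23.6 = 50.85 L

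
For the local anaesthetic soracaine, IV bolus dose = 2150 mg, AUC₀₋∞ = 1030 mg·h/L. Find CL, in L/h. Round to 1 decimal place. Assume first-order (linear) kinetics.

2.1 L/h

CL = Dose / AUC = 2150 / 1030 = 2.087 L/h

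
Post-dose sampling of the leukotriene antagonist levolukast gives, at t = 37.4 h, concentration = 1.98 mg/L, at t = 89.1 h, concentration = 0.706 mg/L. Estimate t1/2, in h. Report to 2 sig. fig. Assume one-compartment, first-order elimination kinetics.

35 h

k = ln(C₁/C₂) / (t₂ − t₁) = ln(1.98/0.706) / (89.1 − 37.4)
  = 1.031 / 51.70 = 0.01994 h⁻¹
t½ = ln2 / k = 0.693147 / 0.01994 = 34.76 h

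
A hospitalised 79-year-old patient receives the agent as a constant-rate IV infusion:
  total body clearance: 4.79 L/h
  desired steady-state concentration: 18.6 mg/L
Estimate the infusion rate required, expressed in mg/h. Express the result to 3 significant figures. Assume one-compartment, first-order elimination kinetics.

89.1 mg/h

At steady state, infusion rate R₀ = Css × CL = 18.6 × 4.790 = 89.09 mg/h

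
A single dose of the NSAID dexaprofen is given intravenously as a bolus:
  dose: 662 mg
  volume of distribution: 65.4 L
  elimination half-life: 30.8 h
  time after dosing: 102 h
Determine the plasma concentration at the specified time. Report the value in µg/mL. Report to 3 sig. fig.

1.02 µg/mL

C₀ = Dose / Vd = 662.0 / 65.4 = 10.12 mg/L
k = ln2 / t½ = 0.693147 / 30.8 = 0.02250 h⁻¹
C = C₀ · e^(−k·t) = 10.12 × e^(−0.02250 × 102)
  = 10.12 × 0.1008 = 1.020 mg/L
(1.020 mg/L = 1.020 µg/mL)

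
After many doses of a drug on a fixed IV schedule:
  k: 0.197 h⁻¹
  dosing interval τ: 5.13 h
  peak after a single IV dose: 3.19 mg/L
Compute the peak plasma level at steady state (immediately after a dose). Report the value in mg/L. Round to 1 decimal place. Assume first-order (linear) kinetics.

e^(−kτ) = e^(−0.1970 × 5.13) = 0.3640
Accumulation ratio R = 1 / (1 − e^(−kτ)) = 1 / (1 − 0.3640) = 1.572
Steady-state peak = C₀ × R = 3.19 × 1.572 = 5.015 mg/L

5.0 mg/L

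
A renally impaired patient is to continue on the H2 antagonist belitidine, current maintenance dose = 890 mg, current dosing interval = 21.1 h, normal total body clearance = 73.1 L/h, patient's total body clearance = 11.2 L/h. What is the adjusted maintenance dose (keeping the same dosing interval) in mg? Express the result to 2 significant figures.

140 mg

To keep the same average steady-state level, dosing rate must scale with clearance.
CL ratio = 11.2 / 73.1 = 0.1532
New dose (same interval) = 890 × 0.1532 = 136.3 mg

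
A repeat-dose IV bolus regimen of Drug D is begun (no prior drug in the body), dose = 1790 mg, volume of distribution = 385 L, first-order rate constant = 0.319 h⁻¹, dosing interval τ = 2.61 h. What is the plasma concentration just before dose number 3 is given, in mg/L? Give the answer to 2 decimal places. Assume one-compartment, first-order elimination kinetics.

2.90 mg/L

C₀ per dose = Dose / Vd = 1790 / 385 = 4.649 mg/L
Fraction remaining after one interval: r = e^(−kτ) = e^(−0.3190 × 2.61) = 0.4349
Before dose 3, 2 doses have been given (aged 1τ, 2τ).
C_trough = C₀ × (r + r²) = 4.649 × (0.4349 + 0.1891) = 2.901 mg/L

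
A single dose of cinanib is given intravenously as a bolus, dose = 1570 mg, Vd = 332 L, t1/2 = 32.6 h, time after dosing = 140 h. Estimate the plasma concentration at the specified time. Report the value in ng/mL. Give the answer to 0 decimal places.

C₀ = Dose / Vd = 1570 / 332 = 4.729 mg/L
k = ln2 / t½ = 0.693147 / 32.6 = 0.02126 h⁻¹
C = C₀ · e^(−k·t) = 4.729 × e^(−0.02126 × 140)
  = 4.729 × 0.05098 = 0.2411 mg/L
Convert: 0.2411 mg/L × 1000 = 241.1 ng/mL

241 ng/mL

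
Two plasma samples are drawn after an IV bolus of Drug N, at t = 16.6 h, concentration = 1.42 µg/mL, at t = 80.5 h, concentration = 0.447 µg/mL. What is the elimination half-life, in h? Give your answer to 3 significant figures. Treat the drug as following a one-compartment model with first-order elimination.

38.3 h

k = ln(C₁/C₂) / (t₂ − t₁) = ln(1.42/0.447) / (80.5 − 16.6)
  = 1.156 / 63.90 = 0.01809 h⁻¹
t½ = ln2 / k = 0.693147 / 0.01809 = 38.32 h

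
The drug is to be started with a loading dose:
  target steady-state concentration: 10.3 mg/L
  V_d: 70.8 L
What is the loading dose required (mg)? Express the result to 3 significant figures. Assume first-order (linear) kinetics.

729 mg

LD = Css × Vd = 10.3 × 70.8 = 729.2 mg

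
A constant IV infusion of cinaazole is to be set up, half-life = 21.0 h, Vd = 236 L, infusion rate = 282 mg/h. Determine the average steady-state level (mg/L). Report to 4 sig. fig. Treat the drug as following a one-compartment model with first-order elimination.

36.20 mg/L

k = ln2 / t½ = 0.693147 / 21.0 = 0.03301 h⁻¹
CL = k × Vd = 0.03301 × 236 = 7.790 L/h
At steady state Css = R₀ / CL = 282 / 7.790 = 36.20 mg/L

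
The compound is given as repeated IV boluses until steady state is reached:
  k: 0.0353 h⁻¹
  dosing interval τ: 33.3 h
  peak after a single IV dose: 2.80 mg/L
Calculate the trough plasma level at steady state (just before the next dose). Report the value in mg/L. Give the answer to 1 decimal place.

e^(−kτ) = e^(−0.03530 × 33.3) = 0.3087
Accumulation ratio R = 1 / (1 − e^(−kτ)) = 1 / (1 − 0.3087) = 1.447
Steady-state trough = C₀ × R × e^(−kτ) = 2.80 × 1.447 × 0.3087 = 1.251 mg/L

1.3 mg/L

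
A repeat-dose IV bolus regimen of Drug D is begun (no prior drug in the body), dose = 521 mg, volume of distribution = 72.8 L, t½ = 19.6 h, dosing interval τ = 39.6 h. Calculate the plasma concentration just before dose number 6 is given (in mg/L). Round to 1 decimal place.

2.3 mg/L

C₀ per dose = Dose / Vd = 521 / 72.8 = 7.157 mg/L
k = ln2 / t½ = 0.693147 / 19.6 = 0.03536 h⁻¹
Fraction remaining after one interval: r = e^(−kτ) = e^(−0.03536 × 39.6) = 0.2465
Before dose 6, 5 doses have been given (aged 1τ, 2τ, 3τ, 4τ, 5τ).
C_trough = C₀ × (r + r² + … + r^5) = C₀ × r(1−r^5)/(1−r)
        = 7.157 × 0.2465 × (1 − 0.0009101) / (1 − 0.2465) = 2.339 mg/L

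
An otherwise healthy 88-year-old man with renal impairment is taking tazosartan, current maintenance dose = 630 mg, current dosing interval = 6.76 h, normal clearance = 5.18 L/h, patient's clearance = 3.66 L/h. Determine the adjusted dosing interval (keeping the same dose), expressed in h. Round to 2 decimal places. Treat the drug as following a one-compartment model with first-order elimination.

9.57 h

To keep the same average steady-state level, dosing rate must scale with clearance.
CL ratio = 3.66 / 5.18 = 0.7066
New interval (same dose) = 6.76 / 0.7066 = 9.567 h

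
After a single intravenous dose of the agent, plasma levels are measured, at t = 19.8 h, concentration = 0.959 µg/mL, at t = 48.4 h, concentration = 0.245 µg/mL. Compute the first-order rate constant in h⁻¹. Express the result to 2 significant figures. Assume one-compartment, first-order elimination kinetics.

0.048 h⁻¹

k = ln(C₁/C₂) / (t₂ − t₁) = ln(0.959/0.245) / (48.4 − 19.8)
  = 1.365 / 28.60 = 0.04773 h⁻¹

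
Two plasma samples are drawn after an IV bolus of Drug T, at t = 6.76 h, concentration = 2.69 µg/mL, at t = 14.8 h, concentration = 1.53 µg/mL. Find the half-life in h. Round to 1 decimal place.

9.9 h

k = ln(C₁/C₂) / (t₂ − t₁) = ln(2.69/1.53) / (14.8 − 6.76)
  = 0.5643 / 8.040 = 0.07019 h⁻¹
t½ = ln2 / k = 0.693147 / 0.07019 = 9.875 h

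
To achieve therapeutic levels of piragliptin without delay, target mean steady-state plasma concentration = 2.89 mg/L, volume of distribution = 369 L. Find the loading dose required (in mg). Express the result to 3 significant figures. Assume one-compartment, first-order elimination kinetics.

1070 mg

LD = Css × Vd = 2.89 × 369 = 1066 mg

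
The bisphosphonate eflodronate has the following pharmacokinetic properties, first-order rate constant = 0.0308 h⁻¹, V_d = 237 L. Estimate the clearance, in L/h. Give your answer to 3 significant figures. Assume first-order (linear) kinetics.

CL = k × Vd = 0.0308 × 237 = 7.300 L/h

7.30 L/h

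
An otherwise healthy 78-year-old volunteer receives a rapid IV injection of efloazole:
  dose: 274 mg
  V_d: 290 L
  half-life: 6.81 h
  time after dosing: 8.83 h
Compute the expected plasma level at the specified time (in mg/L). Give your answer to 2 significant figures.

0.38 mg/L

C₀ = Dose / Vd = 274.0 / 290 = 0.9448 mg/L
k = ln2 / t½ = 0.693147 / 6.81 = 0.1018 h⁻¹
C = C₀ · e^(−k·t) = 0.9448 × e^(−0.1018 × 8.83)
  = 0.9448 × 0.4070 = 0.3845 mg/L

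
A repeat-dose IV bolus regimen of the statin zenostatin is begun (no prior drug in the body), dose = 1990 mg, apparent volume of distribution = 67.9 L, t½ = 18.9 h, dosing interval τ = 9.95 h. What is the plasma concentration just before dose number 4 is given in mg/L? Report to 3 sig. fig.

C₀ per dose = Dose / Vd = 1990 / 67.9 = 29.31 mg/L
k = ln2 / t½ = 0.693147 / 18.9 = 0.03667 h⁻¹
Fraction remaining after one interval: r = e^(−kτ) = e^(−0.03667 × 9.95) = 0.6943
Before dose 4, 3 doses have been given (aged 1τ, 2τ, 3τ).
C_trough = C₀ × (r + r² + … + r^3) = C₀ × r(1−r^3)/(1−r)
        = 29.31 × 0.6943 × (1 − 0.3347) / (1 − 0.6943) = 44.29 mg/L

44.3 mg/L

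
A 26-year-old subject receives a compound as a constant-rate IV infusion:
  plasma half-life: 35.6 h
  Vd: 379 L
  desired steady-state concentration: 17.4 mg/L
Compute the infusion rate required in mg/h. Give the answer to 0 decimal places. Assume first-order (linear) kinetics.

k = ln2 / t½ = 0.693147 / 35.6 = 0.01947 h⁻¹
CL = k × Vd = 0.01947 × 379 = 7.379 L/h
At steady state, infusion rate R₀ = Css × CL = 17.4 × 7.379 = 128.4 mg/h

128 mg/h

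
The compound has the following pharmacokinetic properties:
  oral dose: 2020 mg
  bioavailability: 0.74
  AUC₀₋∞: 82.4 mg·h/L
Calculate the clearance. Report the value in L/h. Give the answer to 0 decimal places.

CL = F·Dose / AUC = 0.74 × 2020 / 82.4 = 18.14 L/h

18 L/h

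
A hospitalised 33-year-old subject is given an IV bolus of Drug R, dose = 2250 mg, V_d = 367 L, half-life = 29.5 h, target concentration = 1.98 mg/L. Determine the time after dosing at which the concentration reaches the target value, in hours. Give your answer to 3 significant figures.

48.1 h

C₀ = Dose / Vd = 2250 / 367 = 6.131 mg/L
k = ln2 / t½ = 0.693147 / 29.5 = 0.02350 h⁻¹
t = ln(C₀ / C) / k = ln(6.131 / 1.98) / 0.02350
  = ln(3.096) / 0.02350 = 1.130 / 0.02350 = 48.09 h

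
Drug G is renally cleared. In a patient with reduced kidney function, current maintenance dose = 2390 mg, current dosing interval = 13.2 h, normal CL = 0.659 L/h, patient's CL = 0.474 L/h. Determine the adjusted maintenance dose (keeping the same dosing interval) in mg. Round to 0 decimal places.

To keep the same average steady-state level, dosing rate must scale with clearance.
CL ratio = 0.474 / 0.659 = 0.7193
New dose (same interval) = 2390 × 0.7193 = 1719 mg

1719 mg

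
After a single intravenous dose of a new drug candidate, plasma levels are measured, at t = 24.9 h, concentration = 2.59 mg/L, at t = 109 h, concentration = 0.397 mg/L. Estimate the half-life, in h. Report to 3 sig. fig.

31.1 h

k = ln(C₁/C₂) / (t₂ − t₁) = ln(2.59/0.397) / (109 − 24.9)
  = 1.875 / 84.10 = 0.02229 h⁻¹
t½ = ln2 / k = 0.693147 / 0.02229 = 31.10 h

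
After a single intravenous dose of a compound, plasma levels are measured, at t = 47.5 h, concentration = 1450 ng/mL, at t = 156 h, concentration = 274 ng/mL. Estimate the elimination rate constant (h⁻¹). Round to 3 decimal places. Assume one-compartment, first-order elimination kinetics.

0.015 h⁻¹

k = ln(C₁/C₂) / (t₂ − t₁) = ln(1450/274) / (156 − 47.5)
  = 1.666 / 108.5 = 0.01535 h⁻¹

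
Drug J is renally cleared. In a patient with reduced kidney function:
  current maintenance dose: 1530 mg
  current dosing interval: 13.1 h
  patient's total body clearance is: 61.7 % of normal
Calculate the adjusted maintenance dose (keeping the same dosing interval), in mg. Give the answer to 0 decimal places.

944 mg

To keep the same average steady-state level, dosing rate must scale with clearance.
CL ratio = 61.7 / 100 = 0.6170
New dose (same interval) = 1530 × 0.6170 = 944.0 mg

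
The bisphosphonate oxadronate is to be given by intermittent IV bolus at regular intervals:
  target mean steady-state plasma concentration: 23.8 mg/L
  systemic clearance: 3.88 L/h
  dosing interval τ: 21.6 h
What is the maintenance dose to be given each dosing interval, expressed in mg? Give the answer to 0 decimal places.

At steady state, Dose/τ = Css × CL.
Dose = Css × CL × τ = 23.8 × 3.880 × 21.6 = 1995 mg

1995 mg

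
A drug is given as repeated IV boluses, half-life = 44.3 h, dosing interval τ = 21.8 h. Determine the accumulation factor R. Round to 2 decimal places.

k = ln2 / t½ = 0.693147 / 44.3 = 0.01565 h⁻¹
e^(−kτ) = e^(−0.01565 × 21.8) = 0.7109
Accumulation ratio R = 1 / (1 − e^(−kτ)) = 1 / (1 − 0.7109) = 3.459

3.46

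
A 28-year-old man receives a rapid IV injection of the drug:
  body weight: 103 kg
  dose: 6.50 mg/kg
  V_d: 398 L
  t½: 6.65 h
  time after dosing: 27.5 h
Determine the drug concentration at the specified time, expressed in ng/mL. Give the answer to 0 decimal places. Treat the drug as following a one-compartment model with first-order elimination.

Total dose = 6.50 × 103 = 669.5 mg
C₀ = Dose / Vd = 669.5 / 398 = 1.682 mg/L
k = ln2 / t½ = 0.693147 / 6.65 = 0.1042 h⁻¹
C = C₀ · e^(−k·t) = 1.682 × e^(−0.1042 × 27.5)
  = 1.682 × 0.05695 = 0.09579 mg/L
Convert: 0.09579 mg/L × 1000 = 95.79 ng/mL

96 ng/mL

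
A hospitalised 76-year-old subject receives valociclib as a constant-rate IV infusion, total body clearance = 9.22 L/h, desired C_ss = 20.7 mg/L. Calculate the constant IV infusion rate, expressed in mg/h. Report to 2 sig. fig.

190 mg/h

At steady state, infusion rate R₀ = Css × CL = 20.7 × 9.220 = 190.9 mg/h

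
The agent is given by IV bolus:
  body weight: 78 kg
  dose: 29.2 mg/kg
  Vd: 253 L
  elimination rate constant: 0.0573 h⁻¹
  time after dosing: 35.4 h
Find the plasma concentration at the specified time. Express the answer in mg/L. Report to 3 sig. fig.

1.18 mg/L

Total dose = 29.2 × 78 = 2278 mg
C₀ = Dose / Vd = 2278 / 253 = 9.004 mg/L
C = C₀ · e^(−k·t) = 9.004 × e^(−0.05730 × 35.4)
  = 9.004 × 0.1315 = 1.184 mg/L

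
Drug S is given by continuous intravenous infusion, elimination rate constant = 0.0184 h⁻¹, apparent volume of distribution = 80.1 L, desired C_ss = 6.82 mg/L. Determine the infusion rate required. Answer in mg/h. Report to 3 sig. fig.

10.1 mg/h

CL = k × Vd = 0.01840 × 80.1 = 1.474 L/h
At steady state, infusion rate R₀ = Css × CL = 6.82 × 1.474 = 10.05 mg/h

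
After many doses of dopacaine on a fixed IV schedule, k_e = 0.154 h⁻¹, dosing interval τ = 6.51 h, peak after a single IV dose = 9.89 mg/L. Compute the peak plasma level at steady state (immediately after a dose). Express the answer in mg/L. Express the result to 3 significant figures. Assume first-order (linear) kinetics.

15.6 mg/L

e^(−kτ) = e^(−0.1540 × 6.51) = 0.3669
Accumulation ratio R = 1 / (1 − e^(−kτ)) = 1 / (1 − 0.3669) = 1.580
Steady-state peak = C₀ × R = 9.89 × 1.580 = 15.63 mg/L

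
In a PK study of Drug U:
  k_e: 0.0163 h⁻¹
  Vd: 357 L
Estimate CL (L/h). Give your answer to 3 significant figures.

CL = k × Vd = 0.0163 × 357 = 5.819 L/h

5.82 L/h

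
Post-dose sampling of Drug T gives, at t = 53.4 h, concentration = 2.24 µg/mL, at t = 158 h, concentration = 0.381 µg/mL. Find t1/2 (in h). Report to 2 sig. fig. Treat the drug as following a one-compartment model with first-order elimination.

k = ln(C₁/C₂) / (t₂ − t₁) = ln(2.24/0.381) / (158 − 53.4)
  = 1.771 / 104.6 = 0.01693 h⁻¹
t½ = ln2 / k = 0.693147 / 0.01693 = 40.94 h

41 h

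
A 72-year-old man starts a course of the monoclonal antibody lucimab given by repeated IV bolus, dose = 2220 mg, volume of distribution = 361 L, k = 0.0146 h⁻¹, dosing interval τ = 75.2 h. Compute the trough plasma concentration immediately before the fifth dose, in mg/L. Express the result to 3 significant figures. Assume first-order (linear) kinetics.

3.04 mg/L

C₀ per dose = Dose / Vd = 2220 / 361 = 6.150 mg/L
Fraction remaining after one interval: r = e^(−kτ) = e^(−0.01460 × 75.2) = 0.3336
Before dose 5, 4 doses have been given (aged 1τ, 2τ, 3τ, 4τ).
C_trough = C₀ × (r + r² + … + r^4) = C₀ × r(1−r^4)/(1−r)
        = 6.150 × 0.3336 × (1 − 0.01239) / (1 − 0.3336) = 3.041 mg/L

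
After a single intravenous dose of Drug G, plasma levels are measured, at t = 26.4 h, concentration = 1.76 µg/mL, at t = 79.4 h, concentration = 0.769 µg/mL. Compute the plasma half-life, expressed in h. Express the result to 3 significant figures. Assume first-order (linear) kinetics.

k = ln(C₁/C₂) / (t₂ − t₁) = ln(1.76/0.769) / (79.4 − 26.4)
  = 0.8280 / 53.00 = 0.01562 h⁻¹
t½ = ln2 / k = 0.693147 / 0.01562 = 44.38 h

44.4 h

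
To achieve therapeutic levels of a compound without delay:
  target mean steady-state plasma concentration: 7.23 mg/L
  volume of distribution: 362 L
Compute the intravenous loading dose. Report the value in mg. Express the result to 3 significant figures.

LD = Css × Vd = 7.23 × 362 = 2617 mg

2620 mg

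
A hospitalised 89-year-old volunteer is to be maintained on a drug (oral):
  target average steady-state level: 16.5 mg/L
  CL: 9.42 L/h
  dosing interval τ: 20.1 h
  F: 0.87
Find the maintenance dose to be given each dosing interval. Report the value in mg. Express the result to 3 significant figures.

3590 mg

At steady state, F × (Dose/τ) = Css × CL.
Dose = Css × CL × τ / F = 16.5 × 9.420 × 20.1 / 0.87 = 3591 mg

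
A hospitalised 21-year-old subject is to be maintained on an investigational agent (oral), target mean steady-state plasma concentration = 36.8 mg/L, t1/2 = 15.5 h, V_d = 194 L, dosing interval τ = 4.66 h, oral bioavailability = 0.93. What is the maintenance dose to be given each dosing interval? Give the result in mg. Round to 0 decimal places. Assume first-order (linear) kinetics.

k = ln2 / t½ = 0.693147 / 15.5 = 0.04472 h⁻¹
CL = k × Vd = 0.04472 × 194 = 8.676 L/h
At steady state, F × (Dose/τ) = Css × CL.
Dose = Css × CL × τ / F = 36.8 × 8.676 × 4.66 / 0.93 = 1600 mg

1600 mg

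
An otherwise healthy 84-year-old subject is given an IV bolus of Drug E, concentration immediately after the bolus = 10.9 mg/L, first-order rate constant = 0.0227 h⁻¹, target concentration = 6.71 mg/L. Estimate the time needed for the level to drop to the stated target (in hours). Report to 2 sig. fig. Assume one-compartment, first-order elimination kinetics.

21 h

t = ln(C₀ / C) / k = ln(10.90 / 6.71) / 0.02270
  = ln(1.624) / 0.02270 = 0.4849 / 0.02270 = 21.36 h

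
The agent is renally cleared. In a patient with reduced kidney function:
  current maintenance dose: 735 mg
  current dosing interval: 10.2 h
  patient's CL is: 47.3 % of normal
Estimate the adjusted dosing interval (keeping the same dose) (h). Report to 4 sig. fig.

To keep the same average steady-state level, dosing rate must scale with clearance.
CL ratio = 47.3 / 100 = 0.4730
New interval (same dose) = 10.2 / 0.4730 = 21.56 h

21.56 h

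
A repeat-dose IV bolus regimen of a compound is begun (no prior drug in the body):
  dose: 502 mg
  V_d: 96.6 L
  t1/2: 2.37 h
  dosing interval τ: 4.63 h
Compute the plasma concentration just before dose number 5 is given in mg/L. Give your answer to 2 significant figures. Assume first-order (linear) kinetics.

C₀ per dose = Dose / Vd = 502 / 96.6 = 5.197 mg/L
k = ln2 / t½ = 0.693147 / 2.37 = 0.2925 h⁻¹
Fraction remaining after one interval: r = e^(−kτ) = e^(−0.2925 × 4.63) = 0.2581
Before dose 5, 4 doses have been given (aged 1τ, 2τ, 3τ, 4τ).
C_trough = C₀ × (r + r² + … + r^4) = C₀ × r(1−r^4)/(1−r)
        = 5.197 × 0.2581 × (1 − 0.004438) / (1 − 0.2581) = 1.800 mg/L

1.8 mg/L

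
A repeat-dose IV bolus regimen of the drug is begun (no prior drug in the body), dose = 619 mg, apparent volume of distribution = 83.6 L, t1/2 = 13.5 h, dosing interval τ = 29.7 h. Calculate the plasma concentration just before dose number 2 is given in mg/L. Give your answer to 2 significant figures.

1.6 mg/L

C₀ per dose = Dose / Vd = 619 / 83.6 = 7.404 mg/L
k = ln2 / t½ = 0.693147 / 13.5 = 0.05134 h⁻¹
Fraction remaining after one interval: r = e^(−kτ) = e^(−0.05134 × 29.7) = 0.2177
Before dose 2, 1 dose has been given (aged 1τ).
C_trough = C₀ × r = 7.404 × 0.2177 = 1.612 mg/L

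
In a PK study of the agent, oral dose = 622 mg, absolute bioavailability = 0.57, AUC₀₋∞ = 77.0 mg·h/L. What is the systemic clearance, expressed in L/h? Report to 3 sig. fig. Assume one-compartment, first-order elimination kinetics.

CL = F·Dose / AUC = 0.57 × 622 / 77.0 = 4.604 L/h

4.60 L/h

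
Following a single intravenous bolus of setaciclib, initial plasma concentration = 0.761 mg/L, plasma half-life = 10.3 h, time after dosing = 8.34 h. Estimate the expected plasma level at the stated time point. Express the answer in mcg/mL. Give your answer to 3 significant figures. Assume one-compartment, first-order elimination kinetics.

k = ln2 / t½ = 0.693147 / 10.3 = 0.06730 h⁻¹
C = C₀ · e^(−k·t) = 0.7610 × e^(−0.06730 × 8.34)
  = 0.7610 × 0.5705 = 0.4342 mg/L
(0.4342 mg/L = 0.4342 mcg/mL)

0.434 mcg/mL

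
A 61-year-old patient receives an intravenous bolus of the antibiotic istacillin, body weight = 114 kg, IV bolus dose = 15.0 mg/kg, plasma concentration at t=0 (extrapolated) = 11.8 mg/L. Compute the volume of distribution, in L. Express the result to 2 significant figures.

140 L

Dose = 15.0 × 114 = 1710 mg
Vd = Dose / C₀ = 1710 / 11.8 = 144.9 L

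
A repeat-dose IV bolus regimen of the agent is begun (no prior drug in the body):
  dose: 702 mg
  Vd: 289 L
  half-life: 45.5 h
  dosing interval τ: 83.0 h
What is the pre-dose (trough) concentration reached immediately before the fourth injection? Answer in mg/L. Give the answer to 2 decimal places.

C₀ per dose = Dose / Vd = 702 / 289 = 2.429 mg/L
k = ln2 / t½ = 0.693147 / 45.5 = 0.01523 h⁻¹
Fraction remaining after one interval: r = e^(−kτ) = e^(−0.01523 × 83.0) = 0.2825
Before dose 4, 3 doses have been given (aged 1τ, 2τ, 3τ).
C_trough = C₀ × (r + r² + … + r^3) = C₀ × r(1−r^3)/(1−r)
        = 2.429 × 0.2825 × (1 − 0.02255) / (1 − 0.2825) = 0.9348 mg/L

0.93 mg/L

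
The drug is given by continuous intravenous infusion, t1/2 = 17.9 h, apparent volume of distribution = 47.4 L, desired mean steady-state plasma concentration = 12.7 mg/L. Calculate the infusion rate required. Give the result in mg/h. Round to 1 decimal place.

k = ln2 / t½ = 0.693147 / 17.9 = 0.03872 h⁻¹
CL = k × Vd = 0.03872 × 47.4 = 1.835 L/h
At steady state, infusion rate R₀ = Css × CL = 12.7 × 1.835 = 23.30 mg/h

23.3 mg/h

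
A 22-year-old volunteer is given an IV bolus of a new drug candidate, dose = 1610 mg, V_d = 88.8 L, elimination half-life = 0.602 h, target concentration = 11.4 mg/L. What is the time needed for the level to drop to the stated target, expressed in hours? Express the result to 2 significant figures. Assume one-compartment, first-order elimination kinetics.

C₀ = Dose / Vd = 1610 / 88.8 = 18.13 mg/L
k = ln2 / t½ = 0.693147 / 0.602 = 1.151 h⁻¹
t = ln(C₀ / C) / k = ln(18.13 / 11.4) / 1.151
  = ln(1.590) / 1.151 = 0.4637 / 1.151 = 0.4029 h

0.40 h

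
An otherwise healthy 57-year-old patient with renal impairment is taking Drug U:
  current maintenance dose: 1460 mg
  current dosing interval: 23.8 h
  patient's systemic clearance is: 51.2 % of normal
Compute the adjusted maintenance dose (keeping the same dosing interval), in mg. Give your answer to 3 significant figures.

748 mg

To keep the same average steady-state level, dosing rate must scale with clearance.
CL ratio = 51.2 / 100 = 0.5120
New dose (same interval) = 1460 × 0.5120 = 747.5 mg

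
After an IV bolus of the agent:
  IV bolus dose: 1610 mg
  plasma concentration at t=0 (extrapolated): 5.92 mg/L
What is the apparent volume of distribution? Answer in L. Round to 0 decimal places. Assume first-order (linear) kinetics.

272 L

Vd = Dose / C₀ = 1610 / 5.92 = 272.0 L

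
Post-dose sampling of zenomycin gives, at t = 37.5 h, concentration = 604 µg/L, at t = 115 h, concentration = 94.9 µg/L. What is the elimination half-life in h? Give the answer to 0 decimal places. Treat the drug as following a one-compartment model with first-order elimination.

k = ln(C₁/C₂) / (t₂ − t₁) = ln(604/94.9) / (115 − 37.5)
  = 1.851 / 77.50 = 0.02388 h⁻¹
t½ = ln2 / k = 0.693147 / 0.02388 = 29.03 h

29 h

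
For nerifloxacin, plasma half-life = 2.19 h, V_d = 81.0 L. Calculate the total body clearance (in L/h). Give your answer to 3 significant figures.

k = ln2 / t½ = 0.693147 / 2.19 = 0.3165 h⁻¹
CL = k × Vd = 0.3165 × 81.0 = 25.64 L/h

25.6 L/h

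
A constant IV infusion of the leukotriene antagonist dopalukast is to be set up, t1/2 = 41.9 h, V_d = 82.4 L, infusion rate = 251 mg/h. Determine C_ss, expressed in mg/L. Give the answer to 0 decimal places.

k = ln2 / t½ = 0.693147 / 41.9 = 0.01654 h⁻¹
CL = k × Vd = 0.01654 × 82.4 = 1.363 L/h
At steady state Css = R₀ / CL = 251 / 1.363 = 184.2 mg/L

184 mg/L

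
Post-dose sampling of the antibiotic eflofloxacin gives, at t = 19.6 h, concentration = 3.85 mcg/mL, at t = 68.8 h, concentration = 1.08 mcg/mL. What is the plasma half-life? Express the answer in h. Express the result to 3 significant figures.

k = ln(C₁/C₂) / (t₂ − t₁) = ln(3.85/1.08) / (68.8 − 19.6)
  = 1.271 / 49.20 = 0.02583 h⁻¹
t½ = ln2 / k = 0.693147 / 0.02583 = 26.83 h

26.8 h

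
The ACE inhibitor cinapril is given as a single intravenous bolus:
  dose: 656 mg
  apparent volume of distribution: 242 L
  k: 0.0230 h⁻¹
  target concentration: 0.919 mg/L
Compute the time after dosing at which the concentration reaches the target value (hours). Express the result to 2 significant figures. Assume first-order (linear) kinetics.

47 h

C₀ = Dose / Vd = 656.0 / 242 = 2.711 mg/L
t = ln(C₀ / C) / k = ln(2.711 / 0.919) / 0.02300
  = ln(2.950) / 0.02300 = 1.082 / 0.02300 = 47.04 h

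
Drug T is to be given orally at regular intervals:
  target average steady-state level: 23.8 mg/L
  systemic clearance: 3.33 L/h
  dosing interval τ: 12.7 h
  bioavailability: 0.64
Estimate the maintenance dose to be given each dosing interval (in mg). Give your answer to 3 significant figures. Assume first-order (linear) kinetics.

1570 mg

At steady state, F × (Dose/τ) = Css × CL.
Dose = Css × CL × τ / F = 23.8 × 3.330 × 12.7 / 0.64 = 1573 mg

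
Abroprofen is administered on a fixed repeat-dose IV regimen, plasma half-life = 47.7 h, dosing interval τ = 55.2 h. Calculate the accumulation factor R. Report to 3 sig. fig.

1.81

k = ln2 / t½ = 0.693147 / 47.7 = 0.01453 h⁻¹
e^(−kτ) = e^(−0.01453 × 55.2) = 0.4484
Accumulation ratio R = 1 / (1 − e^(−kτ)) = 1 / (1 − 0.4484) = 1.813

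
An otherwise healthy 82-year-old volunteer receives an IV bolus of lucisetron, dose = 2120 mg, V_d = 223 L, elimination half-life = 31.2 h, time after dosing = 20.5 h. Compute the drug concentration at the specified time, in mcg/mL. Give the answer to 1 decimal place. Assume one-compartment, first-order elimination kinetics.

6.0 mcg/mL

C₀ = Dose / Vd = 2120 / 223 = 9.507 mg/L
k = ln2 / t½ = 0.693147 / 31.2 = 0.02222 h⁻¹
C = C₀ · e^(−k·t) = 9.507 × e^(−0.02222 × 20.5)
  = 9.507 × 0.6341 = 6.028 mg/L
(6.028 mg/L = 6.028 mcg/mL)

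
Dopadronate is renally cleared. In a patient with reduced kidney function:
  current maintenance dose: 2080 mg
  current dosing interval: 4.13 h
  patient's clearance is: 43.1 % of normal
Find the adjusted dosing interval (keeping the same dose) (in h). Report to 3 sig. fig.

To keep the same average steady-state level, dosing rate must scale with clearance.
CL ratio = 43.1 / 100 = 0.4310
New interval (same dose) = 4.13 / 0.4310 = 9.582 h

9.58 h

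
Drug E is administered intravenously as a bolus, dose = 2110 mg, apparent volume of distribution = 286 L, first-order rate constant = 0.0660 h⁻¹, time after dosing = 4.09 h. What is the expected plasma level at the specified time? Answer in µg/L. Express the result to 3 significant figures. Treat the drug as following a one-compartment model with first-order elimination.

C₀ = Dose / Vd = 2110 / 286 = 7.378 mg/L
C = C₀ · e^(−k·t) = 7.378 × e^(−0.06600 × 4.09)
  = 7.378 × 0.7634 = 5.632 mg/L
Convert: 5.632 mg/L × 1000 = 5632 µg/L

5630 µg/L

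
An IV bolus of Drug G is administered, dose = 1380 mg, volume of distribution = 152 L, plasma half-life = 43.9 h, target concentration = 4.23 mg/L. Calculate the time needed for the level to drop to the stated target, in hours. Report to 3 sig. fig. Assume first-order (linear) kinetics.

48.4 h

C₀ = Dose / Vd = 1380 / 152 = 9.079 mg/L
k = ln2 / t½ = 0.693147 / 43.9 = 0.01579 h⁻¹
t = ln(C₀ / C) / k = ln(9.079 / 4.23) / 0.01579
  = ln(2.146) / 0.01579 = 0.7636 / 0.01579 = 48.36 h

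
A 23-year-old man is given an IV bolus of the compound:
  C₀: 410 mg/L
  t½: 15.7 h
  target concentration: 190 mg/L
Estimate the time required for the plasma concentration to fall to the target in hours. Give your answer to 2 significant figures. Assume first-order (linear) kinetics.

17 h

k = ln2 / t½ = 0.693147 / 15.7 = 0.04415 h⁻¹
t = ln(C₀ / C) / k = ln(410.0 / 190) / 0.04415
  = ln(2.158) / 0.04415 = 0.7692 / 0.04415 = 17.42 h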